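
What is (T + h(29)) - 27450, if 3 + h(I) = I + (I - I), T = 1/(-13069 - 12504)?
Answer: -701313953/25573 ≈ -27424.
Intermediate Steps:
T = -1/25573 (T = 1/(-25573) = -1/25573 ≈ -3.9104e-5)
h(I) = -3 + I (h(I) = -3 + (I + (I - I)) = -3 + (I + 0) = -3 + I)
(T + h(29)) - 27450 = (-1/25573 + (-3 + 29)) - 27450 = (-1/25573 + 26) - 27450 = 664897/25573 - 27450 = -701313953/25573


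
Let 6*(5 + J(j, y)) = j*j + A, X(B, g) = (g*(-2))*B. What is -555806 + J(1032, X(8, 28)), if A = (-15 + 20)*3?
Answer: -756609/2 ≈ -3.7830e+5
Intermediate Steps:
A = 15 (A = 5*3 = 15)
X(B, g) = -2*B*g (X(B, g) = (-2*g)*B = -2*B*g)
J(j, y) = -5/2 + j²/6 (J(j, y) = -5 + (j*j + 15)/6 = -5 + (j² + 15)/6 = -5 + (15 + j²)/6 = -5 + (5/2 + j²/6) = -5/2 + j²/6)
-555806 + J(1032, X(8, 28)) = -555806 + (-5/2 + (⅙)*1032²) = -555806 + (-5/2 + (⅙)*1065024) = -555806 + (-5/2 + 177504) = -555806 + 355003/2 = -756609/2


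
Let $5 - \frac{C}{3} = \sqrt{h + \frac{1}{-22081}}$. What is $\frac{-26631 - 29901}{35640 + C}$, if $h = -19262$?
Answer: $- \frac{1236320379035}{779859446362} - \frac{14133 i \sqrt{1043509352007}}{779859446362} \approx -1.5853 - 0.018513 i$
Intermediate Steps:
$C = 15 - \frac{9 i \sqrt{1043509352007}}{22081}$ ($C = 15 - 3 \sqrt{-19262 + \frac{1}{-22081}} = 15 - 3 \sqrt{-19262 - \frac{1}{22081}} = 15 - 3 \sqrt{- \frac{425324223}{22081}} = 15 - 3 \frac{3 i \sqrt{1043509352007}}{22081} = 15 - \frac{9 i \sqrt{1043509352007}}{22081} \approx 15.0 - 416.36 i$)
$\frac{-26631 - 29901}{35640 + C} = \frac{-26631 - 29901}{35640 + \left(15 - \frac{9 i \sqrt{1043509352007}}{22081}\right)} = - \frac{56532}{35655 - \frac{9 i \sqrt{1043509352007}}{22081}}$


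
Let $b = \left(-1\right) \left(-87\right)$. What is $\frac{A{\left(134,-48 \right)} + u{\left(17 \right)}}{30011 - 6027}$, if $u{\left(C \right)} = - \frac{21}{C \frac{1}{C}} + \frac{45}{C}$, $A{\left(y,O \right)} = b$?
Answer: $\frac{1167}{407728} \approx 0.0028622$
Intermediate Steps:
$b = 87$
$A{\left(y,O \right)} = 87$
$u{\left(C \right)} = -21 + \frac{45}{C}$ ($u{\left(C \right)} = - \frac{21}{1} + \frac{45}{C} = \left(-21\right) 1 + \frac{45}{C} = -21 + \frac{45}{C}$)
$\frac{A{\left(134,-48 \right)} + u{\left(17 \right)}}{30011 - 6027} = \frac{87 - \left(21 - \frac{45}{17}\right)}{30011 - 6027} = \frac{87 + \left(-21 + 45 \cdot \frac{1}{17}\right)}{23984} = \left(87 + \left(-21 + \frac{45}{17}\right)\right) \frac{1}{23984} = \left(87 - \frac{312}{17}\right) \frac{1}{23984} = \frac{1167}{17} \cdot \frac{1}{23984} = \frac{1167}{407728}$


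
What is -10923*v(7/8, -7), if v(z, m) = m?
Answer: 76461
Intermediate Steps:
-10923*v(7/8, -7) = -10923*(-7) = 76461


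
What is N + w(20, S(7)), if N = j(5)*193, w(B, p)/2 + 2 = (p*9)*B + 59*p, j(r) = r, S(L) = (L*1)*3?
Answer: 10999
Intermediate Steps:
S(L) = 3*L (S(L) = L*3 = 3*L)
w(B, p) = -4 + 118*p + 18*B*p (w(B, p) = -4 + 2*((p*9)*B + 59*p) = -4 + 2*((9*p)*B + 59*p) = -4 + 2*(9*B*p + 59*p) = -4 + 2*(59*p + 9*B*p) = -4 + (118*p + 18*B*p) = -4 + 118*p + 18*B*p)
N = 965 (N = 5*193 = 965)
N + w(20, S(7)) = 965 + (-4 + 118*(3*7) + 18*20*(3*7)) = 965 + (-4 + 118*21 + 18*20*21) = 965 + (-4 + 2478 + 7560) = 965 + 10034 = 10999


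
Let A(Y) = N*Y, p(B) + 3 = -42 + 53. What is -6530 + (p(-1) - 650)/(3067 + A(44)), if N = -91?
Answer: -6117968/937 ≈ -6529.3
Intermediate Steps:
p(B) = 8 (p(B) = -3 + (-42 + 53) = -3 + 11 = 8)
A(Y) = -91*Y
-6530 + (p(-1) - 650)/(3067 + A(44)) = -6530 + (8 - 650)/(3067 - 91*44) = -6530 - 642/(3067 - 4004) = -6530 - 642/(-937) = -6530 - 642*(-1/937) = -6530 + 642/937 = -6117968/937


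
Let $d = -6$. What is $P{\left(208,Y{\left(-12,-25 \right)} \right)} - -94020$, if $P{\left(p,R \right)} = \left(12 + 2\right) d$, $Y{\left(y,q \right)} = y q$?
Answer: $93936$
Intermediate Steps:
$Y{\left(y,q \right)} = q y$
$P{\left(p,R \right)} = -84$ ($P{\left(p,R \right)} = \left(12 + 2\right) \left(-6\right) = 14 \left(-6\right) = -84$)
$P{\left(208,Y{\left(-12,-25 \right)} \right)} - -94020 = -84 - -94020 = -84 + 94020 = 93936$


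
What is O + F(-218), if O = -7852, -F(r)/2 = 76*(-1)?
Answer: -7700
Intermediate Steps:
F(r) = 152 (F(r) = -152*(-1) = -2*(-76) = 152)
O + F(-218) = -7852 + 152 = -7700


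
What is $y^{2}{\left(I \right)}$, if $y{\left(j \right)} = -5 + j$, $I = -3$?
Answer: $64$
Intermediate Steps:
$y^{2}{\left(I \right)} = \left(-5 - 3\right)^{2} = \left(-8\right)^{2} = 64$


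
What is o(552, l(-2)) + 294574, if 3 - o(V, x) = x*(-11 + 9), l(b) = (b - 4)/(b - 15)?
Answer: 5007821/17 ≈ 2.9458e+5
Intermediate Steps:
l(b) = (-4 + b)/(-15 + b)
o(V, x) = 3 + 2*x (o(V, x) = 3 - x*(-11 + 9) = 3 - x*(-2) = 3 - (-2)*x = 3 + 2*x)
o(552, l(-2)) + 294574 = (3 + 2*((-4 - 2)/(-15 - 2))) + 294574 = (3 + 2*(-6/(-17))) + 294574 = (3 + 2*(-1/17*(-6))) + 294574 = (3 + 2*(6/17)) + 294574 = (3 + 12/17) + 294574 = 63/17 + 294574 = 5007821/17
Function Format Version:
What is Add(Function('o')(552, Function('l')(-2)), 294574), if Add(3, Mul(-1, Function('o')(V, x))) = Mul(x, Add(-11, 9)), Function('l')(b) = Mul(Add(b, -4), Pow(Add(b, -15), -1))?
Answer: Rational(5007821, 17) ≈ 2.9458e+5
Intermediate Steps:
Function('l')(b) = Mul(Pow(Add(-15, b), -1), Add(-4, b)) (Function('l')(b) = Mul(Add(-4, b), Pow(Add(-15, b), -1)) = Mul(Pow(Add(-15, b), -1), Add(-4, b)))
Function('o')(V, x) = Add(3, Mul(2, x)) (Function('o')(V, x) = Add(3, Mul(-1, Mul(x, Add(-11, 9)))) = Add(3, Mul(-1, Mul(x, -2))) = Add(3, Mul(-1, Mul(-2, x))) = Add(3, Mul(2, x)))
Add(Function('o')(552, Function('l')(-2)), 294574) = Add(Add(3, Mul(2, Mul(Pow(Add(-15, -2), -1), Add(-4, -2)))), 294574) = Add(Add(3, Mul(2, Mul(Pow(-17, -1), -6))), 294574) = Add(Add(3, Mul(2, Mul(Rational(-1, 17), -6))), 294574) = Add(Add(3, Mul(2, Rational(6, 17))), 294574) = Add(Add(3, Rational(12, 17)), 294574) = Add(Rational(63, 17), 294574) = Rational(5007821, 17)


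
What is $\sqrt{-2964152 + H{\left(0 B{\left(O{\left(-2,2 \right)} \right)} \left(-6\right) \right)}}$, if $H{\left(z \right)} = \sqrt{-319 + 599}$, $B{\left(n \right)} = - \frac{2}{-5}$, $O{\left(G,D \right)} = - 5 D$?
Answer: $\sqrt{-2964152 + 2 \sqrt{70}} \approx 1721.7 i$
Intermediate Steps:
$B{\left(n \right)} = \frac{2}{5}$ ($B{\left(n \right)} = \left(-2\right) \left(- \frac{1}{5}\right) = \frac{2}{5}$)
$H{\left(z \right)} = 2 \sqrt{70}$ ($H{\left(z \right)} = \sqrt{280} = 2 \sqrt{70}$)
$\sqrt{-2964152 + H{\left(0 B{\left(O{\left(-2,2 \right)} \right)} \left(-6\right) \right)}} = \sqrt{-2964152 + 2 \sqrt{70}}$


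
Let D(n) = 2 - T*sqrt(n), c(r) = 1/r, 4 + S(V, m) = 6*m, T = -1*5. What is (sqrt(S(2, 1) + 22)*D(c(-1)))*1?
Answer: sqrt(6)*(4 + 10*I) ≈ 9.798 + 24.495*I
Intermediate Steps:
T = -5
S(V, m) = -4 + 6*m
c(r) = 1/r
D(n) = 2 + 5*sqrt(n) (D(n) = 2 - (-5)*sqrt(n) = 2 + 5*sqrt(n))
(sqrt(S(2, 1) + 22)*D(c(-1)))*1 = (sqrt((-4 + 6*1) + 22)*(2 + 5*sqrt(1/(-1))))*1 = (sqrt((-4 + 6) + 22)*(2 + 5*sqrt(-1)))*1 = (sqrt(2 + 22)*(2 + 5*I))*1 = (sqrt(24)*(2 + 5*I))*1 = ((2*sqrt(6))*(2 + 5*I))*1 = (2*sqrt(6)*(2 + 5*I))*1 = 2*sqrt(6)*(2 + 5*I)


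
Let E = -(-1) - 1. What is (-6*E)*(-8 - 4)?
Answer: 0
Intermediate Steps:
E = 0 (E = -1*(-1) - 1 = 1 - 1 = 0)
(-6*E)*(-8 - 4) = (-6*0)*(-8 - 4) = 0*(-12) = 0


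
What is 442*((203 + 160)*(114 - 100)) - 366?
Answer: 2245878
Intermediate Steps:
442*((203 + 160)*(114 - 100)) - 366 = 442*(363*14) - 366 = 442*5082 - 366 = 2246244 - 366 = 2245878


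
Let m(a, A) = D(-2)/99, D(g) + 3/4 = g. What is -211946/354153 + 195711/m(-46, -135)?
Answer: -2495219172134/354153 ≈ -7.0456e+6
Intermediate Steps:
D(g) = -¾ + g
m(a, A) = -1/36 (m(a, A) = (-¾ - 2)/99 = -11/4*1/99 = -1/36)
-211946/354153 + 195711/m(-46, -135) = -211946/354153 + 195711/(-1/36) = -211946*1/354153 + 195711*(-36) = -211946/354153 - 7045596 = -2495219172134/354153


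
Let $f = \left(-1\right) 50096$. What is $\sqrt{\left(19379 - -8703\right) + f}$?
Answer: $3 i \sqrt{2446} \approx 148.37 i$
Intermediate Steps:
$f = -50096$
$\sqrt{\left(19379 - -8703\right) + f} = \sqrt{\left(19379 - -8703\right) - 50096} = \sqrt{\left(19379 + 8703\right) - 50096} = \sqrt{28082 - 50096} = \sqrt{-22014} = 3 i \sqrt{2446}$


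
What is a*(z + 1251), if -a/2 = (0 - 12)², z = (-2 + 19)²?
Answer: -443520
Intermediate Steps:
z = 289 (z = 17² = 289)
a = -288 (a = -2*(0 - 12)² = -2*(-12)² = -2*144 = -288)
a*(z + 1251) = -288*(289 + 1251) = -288*1540 = -443520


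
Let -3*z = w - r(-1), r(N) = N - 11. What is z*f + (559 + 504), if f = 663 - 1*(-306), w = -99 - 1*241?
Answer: 107007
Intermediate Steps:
r(N) = -11 + N
w = -340 (w = -99 - 241 = -340)
f = 969 (f = 663 + 306 = 969)
z = 328/3 (z = -(-340 - (-11 - 1))/3 = -(-340 - 1*(-12))/3 = -(-340 + 12)/3 = -1/3*(-328) = 328/3 ≈ 109.33)
z*f + (559 + 504) = (328/3)*969 + (559 + 504) = 105944 + 1063 = 107007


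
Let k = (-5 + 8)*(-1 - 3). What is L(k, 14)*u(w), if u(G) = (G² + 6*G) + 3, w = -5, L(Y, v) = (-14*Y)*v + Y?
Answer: -4680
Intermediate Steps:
k = -12 (k = 3*(-4) = -12)
L(Y, v) = Y - 14*Y*v (L(Y, v) = -14*Y*v + Y = Y - 14*Y*v)
u(G) = 3 + G² + 6*G
L(k, 14)*u(w) = (-12*(1 - 14*14))*(3 + (-5)² + 6*(-5)) = (-12*(1 - 196))*(3 + 25 - 30) = -12*(-195)*(-2) = 2340*(-2) = -4680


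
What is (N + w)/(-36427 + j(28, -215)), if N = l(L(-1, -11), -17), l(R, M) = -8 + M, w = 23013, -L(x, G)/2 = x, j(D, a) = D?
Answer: -22988/36399 ≈ -0.63156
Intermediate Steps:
L(x, G) = -2*x
N = -25 (N = -8 - 17 = -25)
(N + w)/(-36427 + j(28, -215)) = (-25 + 23013)/(-36427 + 28) = 22988/(-36399) = 22988*(-1/36399) = -22988/36399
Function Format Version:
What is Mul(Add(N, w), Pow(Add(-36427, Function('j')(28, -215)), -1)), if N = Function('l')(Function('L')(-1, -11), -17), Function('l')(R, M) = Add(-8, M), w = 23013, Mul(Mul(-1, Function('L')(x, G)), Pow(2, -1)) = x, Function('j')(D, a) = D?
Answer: Rational(-22988, 36399) ≈ -0.63156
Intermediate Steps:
Function('L')(x, G) = Mul(-2, x)
N = -25 (N = Add(-8, -17) = -25)
Mul(Add(N, w), Pow(Add(-36427, Function('j')(28, -215)), -1)) = Mul(Add(-25, 23013), Pow(Add(-36427, 28), -1)) = Mul(22988, Pow(-36399, -1)) = Mul(22988, Rational(-1, 36399)) = Rational(-22988, 36399)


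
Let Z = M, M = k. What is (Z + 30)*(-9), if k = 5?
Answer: -315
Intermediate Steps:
M = 5
Z = 5
(Z + 30)*(-9) = (5 + 30)*(-9) = 35*(-9) = -315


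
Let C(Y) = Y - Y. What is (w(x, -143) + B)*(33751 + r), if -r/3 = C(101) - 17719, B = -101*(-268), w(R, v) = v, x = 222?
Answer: 2339997900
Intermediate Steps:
C(Y) = 0
B = 27068
r = 53157 (r = -3*(0 - 17719) = -3*(-17719) = 53157)
(w(x, -143) + B)*(33751 + r) = (-143 + 27068)*(33751 + 53157) = 26925*86908 = 2339997900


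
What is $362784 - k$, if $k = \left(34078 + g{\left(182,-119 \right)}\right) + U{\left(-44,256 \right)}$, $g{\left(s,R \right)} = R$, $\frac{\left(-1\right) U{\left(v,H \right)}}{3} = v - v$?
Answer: $328825$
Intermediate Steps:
$U{\left(v,H \right)} = 0$ ($U{\left(v,H \right)} = - 3 \left(v - v\right) = \left(-3\right) 0 = 0$)
$k = 33959$ ($k = \left(34078 - 119\right) + 0 = 33959 + 0 = 33959$)
$362784 - k = 362784 - 33959 = 328825$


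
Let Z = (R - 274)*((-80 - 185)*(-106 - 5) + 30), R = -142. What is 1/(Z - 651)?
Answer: -1/12249771 ≈ -8.1634e-8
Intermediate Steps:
Z = -12249120 (Z = (-142 - 274)*((-80 - 185)*(-106 - 5) + 30) = -416*(-265*(-111) + 30) = -416*(29415 + 30) = -416*29445 = -12249120)
1/(Z - 651) = 1/(-12249120 - 651) = 1/(-12249771) = -1/12249771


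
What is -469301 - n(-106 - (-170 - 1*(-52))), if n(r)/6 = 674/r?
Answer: -469638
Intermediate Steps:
n(r) = 4044/r (n(r) = 6*(674/r) = 4044/r)
-469301 - n(-106 - (-170 - 1*(-52))) = -469301 - 4044/(-106 - (-170 - 1*(-52))) = -469301 - 4044/(-106 - (-170 + 52)) = -469301 - 4044/(-106 - 1*(-118)) = -469301 - 4044/(-106 + 118) = -469301 - 4044/12 = -469301 - 1*337 = -469301 - 337 = -469638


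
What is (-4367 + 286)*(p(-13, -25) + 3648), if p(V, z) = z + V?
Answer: -14732410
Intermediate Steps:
p(V, z) = V + z
(-4367 + 286)*(p(-13, -25) + 3648) = (-4367 + 286)*((-13 - 25) + 3648) = -4081*(-38 + 3648) = -4081*3610 = -14732410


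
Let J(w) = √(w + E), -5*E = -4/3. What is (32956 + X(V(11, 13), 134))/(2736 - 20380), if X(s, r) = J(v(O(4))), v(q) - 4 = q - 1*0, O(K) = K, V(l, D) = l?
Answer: -749/401 - √465/132330 ≈ -1.8680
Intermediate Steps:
E = 4/15 (E = -(-4)/(5*3) = -⅕*(-4/3) = 4/15 ≈ 0.26667)
v(q) = 4 + q (v(q) = 4 + (q - 1*0) = 4 + (q + 0) = 4 + q)
J(w) = √(4/15 + w) (J(w) = √(w + 4/15) = √(4/15 + w))
X(s, r) = 2*√465/15 (X(s, r) = √(60 + 225*(4 + 4))/15 = √(60 + 225*8)/15 = √(60 + 1800)/15 = √1860/15 = (2*√465)/15 = 2*√465/15)
(32956 + X(V(11, 13), 134))/(2736 - 20380) = (32956 + 2*√465/15)/(2736 - 20380) = (32956 + 2*√465/15)/(-17644) = (32956 + 2*√465/15)*(-1/17644) = -749/401 - √465/132330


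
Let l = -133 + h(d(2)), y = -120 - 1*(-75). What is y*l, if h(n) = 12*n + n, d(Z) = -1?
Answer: 6570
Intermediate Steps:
y = -45 (y = -120 + 75 = -45)
h(n) = 13*n
l = -146 (l = -133 + 13*(-1) = -133 - 13 = -146)
y*l = -45*(-146) = 6570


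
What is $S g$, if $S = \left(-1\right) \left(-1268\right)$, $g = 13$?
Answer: $16484$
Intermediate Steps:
$S = 1268$
$S g = 1268 \cdot 13 = 16484$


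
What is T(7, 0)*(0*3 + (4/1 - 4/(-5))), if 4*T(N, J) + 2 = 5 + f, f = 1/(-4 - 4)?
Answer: 69/20 ≈ 3.4500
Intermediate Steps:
f = -1/8 (f = 1/(-8) = -1/8 ≈ -0.12500)
T(N, J) = 23/32 (T(N, J) = -1/2 + (5 - 1/8)/4 = -1/2 + (1/4)*(39/8) = -1/2 + 39/32 = 23/32)
T(7, 0)*(0*3 + (4/1 - 4/(-5))) = 23*(0*3 + (4/1 - 4/(-5)))/32 = 23*(0 + (4*1 - 4*(-1/5)))/32 = 23*(0 + (4 + 4/5))/32 = 23*(0 + 24/5)/32 = (23/32)*(24/5) = 69/20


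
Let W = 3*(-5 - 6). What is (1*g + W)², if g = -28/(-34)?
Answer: 299209/289 ≈ 1035.3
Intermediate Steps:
g = 14/17 (g = -28*(-1/34) = 14/17 ≈ 0.82353)
W = -33 (W = 3*(-11) = -33)
(1*g + W)² = (1*(14/17) - 33)² = (14/17 - 33)² = (-547/17)² = 299209/289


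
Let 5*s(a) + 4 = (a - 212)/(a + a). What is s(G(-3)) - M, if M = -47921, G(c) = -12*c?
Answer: 2156387/45 ≈ 47920.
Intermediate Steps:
s(a) = -⅘ + (-212 + a)/(10*a) (s(a) = -⅘ + ((a - 212)/(a + a))/5 = -⅘ + ((-212 + a)/((2*a)))/5 = -⅘ + ((-212 + a)*(1/(2*a)))/5 = -⅘ + ((-212 + a)/(2*a))/5 = -⅘ + (-212 + a)/(10*a))
s(G(-3)) - M = (-212 - (-84)*(-3))/(10*((-12*(-3)))) - 1*(-47921) = (⅒)*(-212 - 7*36)/36 + 47921 = (⅒)*(1/36)*(-212 - 252) + 47921 = (⅒)*(1/36)*(-464) + 47921 = -58/45 + 47921 = 2156387/45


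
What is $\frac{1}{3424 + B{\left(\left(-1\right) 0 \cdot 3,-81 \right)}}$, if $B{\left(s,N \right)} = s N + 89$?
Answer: $\frac{1}{3513} \approx 0.00028466$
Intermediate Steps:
$B{\left(s,N \right)} = 89 + N s$ ($B{\left(s,N \right)} = N s + 89 = 89 + N s$)
$\frac{1}{3424 + B{\left(\left(-1\right) 0 \cdot 3,-81 \right)}} = \frac{1}{3424 + \left(89 - 81 \left(-1\right) 0 \cdot 3\right)} = \frac{1}{3424 + \left(89 - 81 \cdot 0 \cdot 3\right)} = \frac{1}{3424 + \left(89 - 0\right)} = \frac{1}{3424 + \left(89 + 0\right)} = \frac{1}{3424 + 89} = \frac{1}{3513}$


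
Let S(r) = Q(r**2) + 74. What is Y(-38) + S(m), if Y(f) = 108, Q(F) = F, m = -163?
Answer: 26751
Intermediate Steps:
S(r) = 74 + r**2 (S(r) = r**2 + 74 = 74 + r**2)
Y(-38) + S(m) = 108 + (74 + (-163)**2) = 108 + (74 + 26569) = 108 + 26643 = 26751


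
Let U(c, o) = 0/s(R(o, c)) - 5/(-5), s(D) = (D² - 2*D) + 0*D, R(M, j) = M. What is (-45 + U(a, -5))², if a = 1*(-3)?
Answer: 1936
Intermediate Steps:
a = -3
s(D) = D² - 2*D (s(D) = (D² - 2*D) + 0 = D² - 2*D)
U(c, o) = 1 (U(c, o) = 0/((o*(-2 + o))) - 5/(-5) = 0*(1/(o*(-2 + o))) - 5*(-⅕) = 0 + 1 = 1)
(-45 + U(a, -5))² = (-45 + 1)² = (-44)² = 1936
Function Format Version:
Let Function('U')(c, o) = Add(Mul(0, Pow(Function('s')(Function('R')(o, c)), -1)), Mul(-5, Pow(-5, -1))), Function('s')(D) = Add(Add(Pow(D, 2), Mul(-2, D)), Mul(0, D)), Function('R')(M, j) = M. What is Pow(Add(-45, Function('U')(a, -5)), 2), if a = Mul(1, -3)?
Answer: 1936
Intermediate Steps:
a = -3
Function('s')(D) = Add(Pow(D, 2), Mul(-2, D)) (Function('s')(D) = Add(Add(Pow(D, 2), Mul(-2, D)), 0) = Add(Pow(D, 2), Mul(-2, D)))
Function('U')(c, o) = 1 (Function('U')(c, o) = Add(Mul(0, Pow(Mul(o, Add(-2, o)), -1)), Mul(-5, Pow(-5, -1))) = Add(Mul(0, Mul(Pow(o, -1), Pow(Add(-2, o), -1))), Mul(-5, Rational(-1, 5))) = Add(0, 1) = 1)
Pow(Add(-45, Function('U')(a, -5)), 2) = Pow(Add(-45, 1), 2) = Pow(-44, 2) = 1936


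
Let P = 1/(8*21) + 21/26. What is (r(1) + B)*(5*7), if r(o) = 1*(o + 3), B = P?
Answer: 52565/312 ≈ 168.48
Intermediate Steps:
P = 1777/2184 (P = (⅛)*(1/21) + 21*(1/26) = 1/168 + 21/26 = 1777/2184 ≈ 0.81364)
B = 1777/2184 ≈ 0.81364
r(o) = 3 + o (r(o) = 1*(3 + o) = 3 + o)
(r(1) + B)*(5*7) = ((3 + 1) + 1777/2184)*(5*7) = (4 + 1777/2184)*35 = (10513/2184)*35 = 52565/312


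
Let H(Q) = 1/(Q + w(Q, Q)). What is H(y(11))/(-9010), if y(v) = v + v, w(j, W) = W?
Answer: -1/396440 ≈ -2.5225e-6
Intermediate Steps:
y(v) = 2*v
H(Q) = 1/(2*Q) (H(Q) = 1/(Q + Q) = 1/(2*Q))
H(y(11))/(-9010) = (1/(2*((2*11))))/(-9010) = ((½)/22)*(-1/9010) = ((½)*(1/22))*(-1/9010) = (1/44)*(-1/9010) = -1/396440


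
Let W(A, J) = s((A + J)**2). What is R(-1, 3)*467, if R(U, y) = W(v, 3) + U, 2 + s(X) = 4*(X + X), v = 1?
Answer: 58375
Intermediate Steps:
s(X) = -2 + 8*X (s(X) = -2 + 4*(X + X) = -2 + 4*(2*X) = -2 + 8*X)
W(A, J) = -2 + 8*(A + J)**2
R(U, y) = 126 + U (R(U, y) = (-2 + 8*(1 + 3)**2) + U = (-2 + 8*4**2) + U = (-2 + 8*16) + U = (-2 + 128) + U = 126 + U)
R(-1, 3)*467 = (126 - 1)*467 = 125*467 = 58375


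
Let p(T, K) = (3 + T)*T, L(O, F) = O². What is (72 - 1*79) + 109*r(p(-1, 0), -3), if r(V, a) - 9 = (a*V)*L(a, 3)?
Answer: 6860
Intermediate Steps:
p(T, K) = T*(3 + T)
r(V, a) = 9 + V*a³ (r(V, a) = 9 + (a*V)*a² = 9 + (V*a)*a² = 9 + V*a³)
(72 - 1*79) + 109*r(p(-1, 0), -3) = (72 - 1*79) + 109*(9 - (3 - 1)*(-3)³) = (72 - 79) + 109*(9 - 1*2*(-27)) = -7 + 109*(9 - 2*(-27)) = -7 + 109*(9 + 54) = -7 + 109*63 = -7 + 6867 = 6860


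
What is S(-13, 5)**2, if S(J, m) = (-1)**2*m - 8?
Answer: 9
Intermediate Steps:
S(J, m) = -8 + m (S(J, m) = 1*m - 8 = m - 8 = -8 + m)
S(-13, 5)**2 = (-8 + 5)**2 = (-3)**2 = 9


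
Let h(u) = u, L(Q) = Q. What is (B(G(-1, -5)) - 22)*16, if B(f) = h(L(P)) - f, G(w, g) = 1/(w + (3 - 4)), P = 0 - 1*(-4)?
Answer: -280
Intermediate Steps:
P = 4 (P = 0 + 4 = 4)
G(w, g) = 1/(-1 + w) (G(w, g) = 1/(w - 1) = 1/(-1 + w))
B(f) = 4 - f
(B(G(-1, -5)) - 22)*16 = ((4 - 1/(-1 - 1)) - 22)*16 = ((4 - 1/(-2)) - 22)*16 = ((4 - 1*(-1/2)) - 22)*16 = ((4 + 1/2) - 22)*16 = (9/2 - 22)*16 = -35/2*16 = -280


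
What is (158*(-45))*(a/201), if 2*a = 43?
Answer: -50955/67 ≈ -760.52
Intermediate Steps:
a = 43/2 (a = (1/2)*43 = 43/2 ≈ 21.500)
(158*(-45))*(a/201) = (158*(-45))*((43/2)/201) = -152865/201 = -7110*43/402 = -50955/67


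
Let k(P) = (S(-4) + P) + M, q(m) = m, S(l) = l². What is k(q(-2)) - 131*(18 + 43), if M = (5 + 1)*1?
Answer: -7971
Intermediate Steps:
M = 6 (M = 6*1 = 6)
k(P) = 22 + P (k(P) = ((-4)² + P) + 6 = (16 + P) + 6 = 22 + P)
k(q(-2)) - 131*(18 + 43) = (22 - 2) - 131*(18 + 43) = 20 - 131*61 = 20 - 7991 = -7971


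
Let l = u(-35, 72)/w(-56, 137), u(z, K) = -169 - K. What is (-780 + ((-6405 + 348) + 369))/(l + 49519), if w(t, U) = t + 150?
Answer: -28952/221645 ≈ -0.13062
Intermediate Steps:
w(t, U) = 150 + t
l = -241/94 (l = (-169 - 1*72)/(150 - 56) = (-169 - 72)/94 = -241*1/94 = -241/94 ≈ -2.5638)
(-780 + ((-6405 + 348) + 369))/(l + 49519) = (-780 + ((-6405 + 348) + 369))/(-241/94 + 49519) = (-780 + (-6057 + 369))/(4654545/94) = (-780 - 5688)*(94/4654545) = -6468*94/4654545 = -28952/221645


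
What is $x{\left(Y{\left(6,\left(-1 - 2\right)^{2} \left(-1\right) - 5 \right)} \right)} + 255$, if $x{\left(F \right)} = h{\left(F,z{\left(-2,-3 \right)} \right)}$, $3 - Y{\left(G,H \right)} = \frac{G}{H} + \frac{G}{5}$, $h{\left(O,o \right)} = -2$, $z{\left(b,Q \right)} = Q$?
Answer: $253$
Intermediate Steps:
$Y{\left(G,H \right)} = 3 - \frac{G}{5} - \frac{G}{H}$ ($Y{\left(G,H \right)} = 3 - \left(\frac{G}{H} + \frac{G}{5}\right) = 3 - \left(\frac{G}{5} + \frac{G}{H}\right) = 3 - \frac{G}{5} - \frac{G}{H}$)
$x{\left(F \right)} = -2$
$x{\left(Y{\left(6,\left(-1 - 2\right)^{2} \left(-1\right) - 5 \right)} \right)} + 255 = -2 + 255 = 253$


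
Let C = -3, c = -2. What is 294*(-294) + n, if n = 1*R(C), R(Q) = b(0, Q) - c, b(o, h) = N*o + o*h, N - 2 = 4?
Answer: -86434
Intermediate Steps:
N = 6 (N = 2 + 4 = 6)
b(o, h) = 6*o + h*o (b(o, h) = 6*o + o*h = 6*o + h*o)
R(Q) = 2 (R(Q) = 0*(6 + Q) - 1*(-2) = 0 + 2 = 2)
n = 2 (n = 1*2 = 2)
294*(-294) + n = 294*(-294) + 2 = -86436 + 2 = -86434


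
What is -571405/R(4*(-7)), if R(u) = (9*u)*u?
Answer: -571405/7056 ≈ -80.981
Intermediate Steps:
R(u) = 9*u**2
-571405/R(4*(-7)) = -571405/(9*(4*(-7))**2) = -571405/(9*(-28)**2) = -571405/(9*784) = -571405/7056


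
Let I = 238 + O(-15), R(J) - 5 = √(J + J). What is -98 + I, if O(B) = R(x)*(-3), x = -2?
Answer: 125 - 6*I ≈ 125.0 - 6.0*I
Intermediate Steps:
R(J) = 5 + √2*√J (R(J) = 5 + √(J + J) = 5 + √(2*J) = 5 + √2*√J)
O(B) = -15 - 6*I (O(B) = (5 + √2*√(-2))*(-3) = (5 + √2*(I*√2))*(-3) = (5 + 2*I)*(-3) = -15 - 6*I)
I = 223 - 6*I (I = 238 + (-15 - 6*I) = 223 - 6*I ≈ 223.0 - 6.0*I)
-98 + I = -98 + (223 - 6*I) = 125 - 6*I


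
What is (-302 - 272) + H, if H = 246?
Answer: -328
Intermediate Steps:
(-302 - 272) + H = (-302 - 272) + 246 = -574 + 246 = -328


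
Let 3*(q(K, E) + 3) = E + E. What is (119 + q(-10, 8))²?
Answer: 132496/9 ≈ 14722.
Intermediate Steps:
q(K, E) = -3 + 2*E/3 (q(K, E) = -3 + (E + E)/3 = -3 + (2*E)/3 = -3 + 2*E/3)
(119 + q(-10, 8))² = (119 + (-3 + (⅔)*8))² = (119 + (-3 + 16/3))² = (119 + 7/3)² = (364/3)² = 132496/9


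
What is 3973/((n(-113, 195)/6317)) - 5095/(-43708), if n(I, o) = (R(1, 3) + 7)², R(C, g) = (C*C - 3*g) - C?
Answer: 137119871451/21854 ≈ 6.2744e+6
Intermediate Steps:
R(C, g) = C² - C - 3*g (R(C, g) = (C² - 3*g) - C = C² - C - 3*g)
n(I, o) = 4 (n(I, o) = ((1² - 1*1 - 3*3) + 7)² = ((1 - 1 - 9) + 7)² = (-9 + 7)² = (-2)² = 4)
3973/((n(-113, 195)/6317)) - 5095/(-43708) = 3973/((4/6317)) - 5095/(-43708) = 3973/((4*(1/6317))) - 5095*(-1/43708) = 3973/(4/6317) + 5095/43708 = 3973*(6317/4) + 5095/43708 = 25097441/4 + 5095/43708 = 137119871451/21854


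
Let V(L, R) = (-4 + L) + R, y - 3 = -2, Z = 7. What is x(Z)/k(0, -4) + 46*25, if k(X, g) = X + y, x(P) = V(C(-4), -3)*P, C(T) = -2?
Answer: 1087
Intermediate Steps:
y = 1 (y = 3 - 2 = 1)
V(L, R) = -4 + L + R
x(P) = -9*P (x(P) = (-4 - 2 - 3)*P = -9*P)
k(X, g) = 1 + X (k(X, g) = X + 1 = 1 + X)
x(Z)/k(0, -4) + 46*25 = (-9*7)/(1 + 0) + 46*25 = -63/1 + 1150 = -63*1 + 1150 = -63 + 1150 = 1087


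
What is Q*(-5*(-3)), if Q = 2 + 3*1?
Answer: 75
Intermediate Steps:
Q = 5 (Q = 2 + 3 = 5)
Q*(-5*(-3)) = 5*(-5*(-3)) = 5*15 = 75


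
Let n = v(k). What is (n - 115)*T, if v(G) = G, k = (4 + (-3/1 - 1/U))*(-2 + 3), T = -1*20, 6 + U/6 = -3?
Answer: 61550/27 ≈ 2279.6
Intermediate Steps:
U = -54 (U = -36 + 6*(-3) = -36 - 18 = -54)
T = -20
k = 55/54 (k = (4 + (-3/1 - 1/(-54)))*(-2 + 3) = (4 + (-3*1 - 1*(-1/54)))*1 = (4 + (-3 + 1/54))*1 = (4 - 161/54)*1 = (55/54)*1 = 55/54 ≈ 1.0185)
n = 55/54 ≈ 1.0185
(n - 115)*T = (55/54 - 115)*(-20) = -6155/54*(-20) = 61550/27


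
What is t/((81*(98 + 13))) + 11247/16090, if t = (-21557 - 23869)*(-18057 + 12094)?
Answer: 1452827900399/48221730 ≈ 30128.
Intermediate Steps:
t = 270875238 (t = -45426*(-5963) = 270875238)
t/((81*(98 + 13))) + 11247/16090 = 270875238/((81*(98 + 13))) + 11247/16090 = 270875238/((81*111)) + 11247*(1/16090) = 270875238/8991 + 11247/16090 = 270875238*(1/8991) + 11247/16090 = 90291746/2997 + 11247/16090 = 1452827900399/48221730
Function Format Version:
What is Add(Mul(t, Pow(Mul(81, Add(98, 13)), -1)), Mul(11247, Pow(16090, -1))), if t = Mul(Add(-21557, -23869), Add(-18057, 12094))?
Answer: Rational(1452827900399, 48221730) ≈ 30128.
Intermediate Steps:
t = 270875238 (t = Mul(-45426, -5963) = 270875238)
Add(Mul(t, Pow(Mul(81, Add(98, 13)), -1)), Mul(11247, Pow(16090, -1))) = Add(Mul(270875238, Pow(Mul(81, Add(98, 13)), -1)), Mul(11247, Pow(16090, -1))) = Add(Mul(270875238, Pow(Mul(81, 111), -1)), Mul(11247, Rational(1, 16090))) = Add(Mul(270875238, Pow(8991, -1)), Rational(11247, 16090)) = Add(Mul(270875238, Rational(1, 8991)), Rational(11247, 16090)) = Add(Rational(90291746, 2997), Rational(11247, 16090)) = Rational(1452827900399, 48221730)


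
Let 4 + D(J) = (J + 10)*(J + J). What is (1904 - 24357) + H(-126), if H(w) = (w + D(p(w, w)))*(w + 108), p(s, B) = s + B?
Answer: -2215537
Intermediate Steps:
p(s, B) = B + s
D(J) = -4 + 2*J*(10 + J) (D(J) = -4 + (J + 10)*(J + J) = -4 + (10 + J)*(2*J) = -4 + 2*J*(10 + J))
H(w) = (108 + w)*(-4 + 8*w**2 + 41*w) (H(w) = (w + (-4 + 2*(w + w)**2 + 20*(w + w)))*(w + 108) = (w + (-4 + 2*(2*w)**2 + 20*(2*w)))*(108 + w) = (w + (-4 + 2*(4*w**2) + 40*w))*(108 + w) = (w + (-4 + 8*w**2 + 40*w))*(108 + w) = (-4 + 8*w**2 + 41*w)*(108 + w) = (108 + w)*(-4 + 8*w**2 + 41*w))
(1904 - 24357) + H(-126) = (1904 - 24357) + (-432 + 8*(-126)**3 + 905*(-126)**2 + 4424*(-126)) = -22453 + (-432 + 8*(-2000376) + 905*15876 - 557424) = -22453 + (-432 - 16003008 + 14367780 - 557424) = -22453 - 2193084 = -2215537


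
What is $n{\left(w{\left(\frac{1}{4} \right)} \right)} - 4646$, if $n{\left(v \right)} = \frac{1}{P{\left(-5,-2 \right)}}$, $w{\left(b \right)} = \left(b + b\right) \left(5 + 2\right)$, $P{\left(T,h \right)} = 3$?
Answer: $- \frac{13937}{3} \approx -4645.7$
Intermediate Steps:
$w{\left(b \right)} = 14 b$ ($w{\left(b \right)} = 2 b 7 = 14 b$)
$n{\left(v \right)} = \frac{1}{3}$
$n{\left(w{\left(\frac{1}{4} \right)} \right)} - 4646 = \frac{1}{3} - 4646 = - \frac{13937}{3}$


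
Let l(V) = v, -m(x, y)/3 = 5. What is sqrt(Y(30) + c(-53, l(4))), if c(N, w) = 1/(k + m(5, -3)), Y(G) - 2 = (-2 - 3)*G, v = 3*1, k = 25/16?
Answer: 2*I*sqrt(1711185)/215 ≈ 12.169*I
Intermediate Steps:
m(x, y) = -15 (m(x, y) = -3*5 = -15)
k = 25/16 (k = 25*(1/16) = 25/16 ≈ 1.5625)
v = 3
l(V) = 3
Y(G) = 2 - 5*G (Y(G) = 2 + (-2 - 3)*G = 2 - 5*G)
c(N, w) = -16/215 (c(N, w) = 1/(25/16 - 15) = 1/(-215/16) = -16/215)
sqrt(Y(30) + c(-53, l(4))) = sqrt((2 - 5*30) - 16/215) = sqrt((2 - 150) - 16/215) = sqrt(-148 - 16/215) = sqrt(-31836/215) = 2*I*sqrt(1711185)/215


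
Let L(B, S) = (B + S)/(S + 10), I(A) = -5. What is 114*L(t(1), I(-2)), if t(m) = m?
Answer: -456/5 ≈ -91.200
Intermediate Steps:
L(B, S) = (B + S)/(10 + S)
114*L(t(1), I(-2)) = 114*((1 - 5)/(10 - 5)) = 114*(-4/5) = -456/5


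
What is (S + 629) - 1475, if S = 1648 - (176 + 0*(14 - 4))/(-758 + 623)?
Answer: 108446/135 ≈ 803.30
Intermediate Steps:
S = 222656/135 (S = 1648 - (176 + 0*10)/(-135) = 1648 - (176 + 0)*(-1)/135 = 1648 - 176*(-1)/135 = 1648 - 1*(-176/135) = 1648 + 176/135 = 222656/135 ≈ 1649.3)
(S + 629) - 1475 = (222656/135 + 629) - 1475 = 307571/135 - 1475 = 108446/135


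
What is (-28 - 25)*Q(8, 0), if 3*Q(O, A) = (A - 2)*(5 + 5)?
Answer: 1060/3 ≈ 353.33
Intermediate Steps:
Q(O, A) = -20/3 + 10*A/3 (Q(O, A) = ((A - 2)*(5 + 5))/3 = ((-2 + A)*10)/3 = (-20 + 10*A)/3 = -20/3 + 10*A/3)
(-28 - 25)*Q(8, 0) = (-28 - 25)*(-20/3 + (10/3)*0) = -53*(-20/3 + 0) = -53*(-20/3) = 1060/3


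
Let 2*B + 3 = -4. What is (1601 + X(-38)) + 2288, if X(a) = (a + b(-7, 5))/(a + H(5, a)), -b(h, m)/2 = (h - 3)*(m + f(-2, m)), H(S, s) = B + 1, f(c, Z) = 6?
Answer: 314645/81 ≈ 3884.5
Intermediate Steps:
B = -7/2 (B = -3/2 + (½)*(-4) = -3/2 - 2 = -7/2 ≈ -3.5000)
H(S, s) = -5/2 (H(S, s) = -7/2 + 1 = -5/2)
b(h, m) = -2*(-3 + h)*(6 + m) (b(h, m) = -2*(h - 3)*(m + 6) = -2*(-3 + h)*(6 + m))
X(a) = (220 + a)/(-5/2 + a) (X(a) = (a + (36 - 12*(-7) + 6*5 - 2*(-7)*5))/(a - 5/2) = (a + (36 + 84 + 30 + 70))/(-5/2 + a) = (a + 220)/(-5/2 + a) = (220 + a)/(-5/2 + a))
(1601 + X(-38)) + 2288 = (1601 + 2*(220 - 38)/(-5 + 2*(-38))) + 2288 = (1601 + 2*182/(-5 - 76)) + 2288 = (1601 + 2*182/(-81)) + 2288 = (1601 + 2*(-1/81)*182) + 2288 = (1601 - 364/81) + 2288 = 129317/81 + 2288 = 314645/81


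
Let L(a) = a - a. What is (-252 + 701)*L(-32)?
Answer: 0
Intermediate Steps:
L(a) = 0
(-252 + 701)*L(-32) = (-252 + 701)*0 = 449*0 = 0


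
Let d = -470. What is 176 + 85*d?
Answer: -39774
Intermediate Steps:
176 + 85*d = 176 + 85*(-470) = 176 - 39950 = -39774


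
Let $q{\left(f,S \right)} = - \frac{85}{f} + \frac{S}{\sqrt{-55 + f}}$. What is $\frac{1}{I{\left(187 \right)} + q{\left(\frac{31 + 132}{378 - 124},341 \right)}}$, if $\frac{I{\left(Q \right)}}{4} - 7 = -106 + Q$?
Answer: $\frac{40268930113}{9233245700589} + \frac{9060029 i \sqrt{3506978}}{18466491401178} \approx 0.0043613 + 0.00091878 i$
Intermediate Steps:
$I{\left(Q \right)} = -396 + 4 Q$ ($I{\left(Q \right)} = 28 + 4 \left(-106 + Q\right) = 28 + \left(-424 + 4 Q\right) = -396 + 4 Q$)
$q{\left(f,S \right)} = - \frac{85}{f} + \frac{S}{\sqrt{-55 + f}}$
$\frac{1}{I{\left(187 \right)} + q{\left(\frac{31 + 132}{378 - 124},341 \right)}} = \frac{1}{\left(-396 + 4 \cdot 187\right) - \left(- \frac{341}{\sqrt{-55 + \frac{31 + 132}{378 - 124}}} + 85 \frac{378 - 124}{31 + 132}\right)} = \frac{1}{\left(-396 + 748\right) + \left(- \frac{85}{163 \cdot \frac{1}{254}} + \frac{341}{\sqrt{-55 + \frac{163}{254}}}\right)} = \frac{1}{352 + \left(- \frac{85}{163 \cdot \frac{1}{254}} + \frac{341}{\sqrt{-55 + 163 \cdot \frac{1}{254}}}\right)} = \frac{1}{352 + \left(- \frac{85}{\frac{163}{254}} + \frac{341}{\sqrt{-55 + \frac{163}{254}}}\right)} = \frac{1}{352 + \left(\left(-85\right) \frac{254}{163} + \frac{341}{\frac{1}{254} i \sqrt{3506978}}\right)} = \frac{1}{352 - \left(\frac{21590}{163} - 341 \left(- \frac{i \sqrt{3506978}}{13807}\right)\right)} = \frac{1}{352 - \left(\frac{21590}{163} + \frac{341 i \sqrt{3506978}}{13807}\right)} = \frac{1}{\frac{35786}{163} - \frac{341 i \sqrt{3506978}}{13807}}$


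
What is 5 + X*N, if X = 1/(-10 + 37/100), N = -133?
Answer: 18115/963 ≈ 18.811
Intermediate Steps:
X = -100/963 (X = 1/(-10 + 37*(1/100)) = 1/(-10 + 37/100) = 1/(-963/100) = -100/963 ≈ -0.10384)
5 + X*N = 5 - 100/963*(-133) = 5 + 13300/963 = 18115/963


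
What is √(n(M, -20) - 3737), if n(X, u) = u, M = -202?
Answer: 17*I*√13 ≈ 61.294*I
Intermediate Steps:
√(n(M, -20) - 3737) = √(-20 - 3737) = √(-3757) = 17*I*√13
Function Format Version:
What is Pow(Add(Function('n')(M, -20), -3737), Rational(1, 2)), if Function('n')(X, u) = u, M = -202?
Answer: Mul(17, I, Pow(13, Rational(1, 2))) ≈ Mul(61.294, I)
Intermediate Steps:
Pow(Add(Function('n')(M, -20), -3737), Rational(1, 2)) = Pow(Add(-20, -3737), Rational(1, 2)) = Pow(-3757, Rational(1, 2)) = Mul(17, I, Pow(13, Rational(1, 2)))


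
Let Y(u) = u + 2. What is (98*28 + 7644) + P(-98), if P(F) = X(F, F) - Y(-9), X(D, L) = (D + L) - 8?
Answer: 10191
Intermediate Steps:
Y(u) = 2 + u
X(D, L) = -8 + D + L
P(F) = -1 + 2*F (P(F) = (-8 + F + F) - (2 - 9) = (-8 + 2*F) - 1*(-7) = (-8 + 2*F) + 7 = -1 + 2*F)
(98*28 + 7644) + P(-98) = (98*28 + 7644) + (-1 + 2*(-98)) = (2744 + 7644) + (-1 - 196) = 10388 - 197 = 10191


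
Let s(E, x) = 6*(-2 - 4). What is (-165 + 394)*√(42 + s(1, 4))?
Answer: 229*√6 ≈ 560.93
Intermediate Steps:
s(E, x) = -36 (s(E, x) = 6*(-6) = -36)
(-165 + 394)*√(42 + s(1, 4)) = (-165 + 394)*√(42 - 36) = 229*√6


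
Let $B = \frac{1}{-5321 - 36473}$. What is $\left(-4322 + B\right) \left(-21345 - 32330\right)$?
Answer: $\frac{9695512183575}{41794} \approx 2.3198 \cdot 10^{8}$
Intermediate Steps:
$B = - \frac{1}{41794}$ ($B = \frac{1}{-41794} = - \frac{1}{41794} \approx -2.3927 \cdot 10^{-5}$)
$\left(-4322 + B\right) \left(-21345 - 32330\right) = \left(-4322 - \frac{1}{41794}\right) \left(-21345 - 32330\right) = \left(- \frac{180633669}{41794}\right) \left(-53675\right) = \frac{9695512183575}{41794}$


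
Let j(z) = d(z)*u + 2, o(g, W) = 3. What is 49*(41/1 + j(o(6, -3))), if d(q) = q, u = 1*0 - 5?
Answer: 1372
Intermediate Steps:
u = -5 (u = 0 - 5 = -5)
j(z) = 2 - 5*z (j(z) = z*(-5) + 2 = -5*z + 2 = 2 - 5*z)
49*(41/1 + j(o(6, -3))) = 49*(41/1 + (2 - 5*3)) = 49*(41*1 + (2 - 15)) = 49*(41 - 13) = 49*28 = 1372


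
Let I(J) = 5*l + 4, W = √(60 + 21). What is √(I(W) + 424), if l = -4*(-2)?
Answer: 6*√13 ≈ 21.633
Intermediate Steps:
W = 9 (W = √81 = 9)
l = 8
I(J) = 44 (I(J) = 5*8 + 4 = 40 + 4 = 44)
√(I(W) + 424) = √(44 + 424) = √468 = 6*√13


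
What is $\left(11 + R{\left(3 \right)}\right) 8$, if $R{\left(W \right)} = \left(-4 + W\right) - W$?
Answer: $56$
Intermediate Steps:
$R{\left(W \right)} = -4$
$\left(11 + R{\left(3 \right)}\right) 8 = \left(11 - 4\right) 8 = 7 \cdot 8 = 56$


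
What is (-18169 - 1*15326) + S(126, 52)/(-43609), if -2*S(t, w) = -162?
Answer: -1460683536/43609 ≈ -33495.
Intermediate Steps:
S(t, w) = 81 (S(t, w) = -1/2*(-162) = 81)
(-18169 - 1*15326) + S(126, 52)/(-43609) = (-18169 - 1*15326) + 81/(-43609) = (-18169 - 15326) + 81*(-1/43609) = -33495 - 81/43609 = -1460683536/43609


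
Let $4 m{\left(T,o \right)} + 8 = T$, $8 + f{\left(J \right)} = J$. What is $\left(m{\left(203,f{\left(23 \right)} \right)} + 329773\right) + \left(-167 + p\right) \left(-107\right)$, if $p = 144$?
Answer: $\frac{1329131}{4} \approx 3.3228 \cdot 10^{5}$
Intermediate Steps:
$f{\left(J \right)} = -8 + J$
$m{\left(T,o \right)} = -2 + \frac{T}{4}$
$\left(m{\left(203,f{\left(23 \right)} \right)} + 329773\right) + \left(-167 + p\right) \left(-107\right) = \left(\left(-2 + \frac{1}{4} \cdot 203\right) + 329773\right) + \left(-167 + 144\right) \left(-107\right) = \left(\left(-2 + \frac{203}{4}\right) + 329773\right) - -2461 = \left(\frac{195}{4} + 329773\right) + 2461 = \frac{1319287}{4} + 2461 = \frac{1329131}{4}$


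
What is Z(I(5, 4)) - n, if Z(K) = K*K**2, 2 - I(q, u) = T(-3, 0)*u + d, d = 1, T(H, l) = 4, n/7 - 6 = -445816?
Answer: 3117295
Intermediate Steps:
n = -3120670 (n = 42 + 7*(-445816) = 42 - 3120712 = -3120670)
I(q, u) = 1 - 4*u (I(q, u) = 2 - (4*u + 1) = 2 - (1 + 4*u) = 2 + (-1 - 4*u) = 1 - 4*u)
Z(K) = K**3
Z(I(5, 4)) - n = (1 - 4*4)**3 - 1*(-3120670) = (1 - 16)**3 + 3120670 = (-15)**3 + 3120670 = -3375 + 3120670 = 3117295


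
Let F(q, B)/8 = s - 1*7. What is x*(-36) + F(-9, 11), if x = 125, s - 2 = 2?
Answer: -4524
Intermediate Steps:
s = 4 (s = 2 + 2 = 4)
F(q, B) = -24 (F(q, B) = 8*(4 - 1*7) = 8*(4 - 7) = 8*(-3) = -24)
x*(-36) + F(-9, 11) = 125*(-36) - 24 = -4500 - 24 = -4524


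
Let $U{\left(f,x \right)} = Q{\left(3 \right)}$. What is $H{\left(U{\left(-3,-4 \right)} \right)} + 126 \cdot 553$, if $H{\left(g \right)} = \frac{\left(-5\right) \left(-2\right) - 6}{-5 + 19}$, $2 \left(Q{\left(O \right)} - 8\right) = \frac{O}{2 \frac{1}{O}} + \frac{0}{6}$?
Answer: $\frac{487748}{7} \approx 69678.0$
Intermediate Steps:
$Q{\left(O \right)} = 8 + \frac{O^{2}}{4}$ ($Q{\left(O \right)} = 8 + \frac{\frac{O}{2 \frac{1}{O}} + \frac{0}{6}}{2} = 8 + \frac{O \frac{O}{2} + 0 \cdot \frac{1}{6}}{2} = 8 + \frac{\frac{O^{2}}{2} + 0}{2} = 8 + \frac{\frac{1}{2} O^{2}}{2} = 8 + \frac{O^{2}}{4}$)
$U{\left(f,x \right)} = \frac{41}{4}$ ($U{\left(f,x \right)} = 8 + \frac{3^{2}}{4} = 8 + \frac{1}{4} \cdot 9 = 8 + \frac{9}{4} = \frac{41}{4}$)
$H{\left(g \right)} = \frac{2}{7}$ ($H{\left(g \right)} = \frac{10 - 6}{14} = 4 \cdot \frac{1}{14} = \frac{2}{7}$)
$H{\left(U{\left(-3,-4 \right)} \right)} + 126 \cdot 553 = \frac{2}{7} + 126 \cdot 553 = \frac{2}{7} + 69678 = \frac{487748}{7}$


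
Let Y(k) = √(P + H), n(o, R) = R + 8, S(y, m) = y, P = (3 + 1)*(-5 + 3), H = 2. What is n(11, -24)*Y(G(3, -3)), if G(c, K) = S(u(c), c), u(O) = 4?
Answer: -16*I*√6 ≈ -39.192*I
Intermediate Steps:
P = -8 (P = 4*(-2) = -8)
G(c, K) = 4
n(o, R) = 8 + R
Y(k) = I*√6 (Y(k) = √(-8 + 2) = √(-6) = I*√6)
n(11, -24)*Y(G(3, -3)) = (8 - 24)*(I*√6) = -16*I*√6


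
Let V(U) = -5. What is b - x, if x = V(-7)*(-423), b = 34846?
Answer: 32731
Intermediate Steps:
x = 2115 (x = -5*(-423) = 2115)
b - x = 34846 - 1*2115 = 34846 - 2115 = 32731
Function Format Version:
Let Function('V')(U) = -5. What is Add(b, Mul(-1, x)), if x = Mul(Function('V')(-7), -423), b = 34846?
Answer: 32731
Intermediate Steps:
x = 2115 (x = Mul(-5, -423) = 2115)
Add(b, Mul(-1, x)) = Add(34846, Mul(-1, 2115)) = Add(34846, -2115) = 32731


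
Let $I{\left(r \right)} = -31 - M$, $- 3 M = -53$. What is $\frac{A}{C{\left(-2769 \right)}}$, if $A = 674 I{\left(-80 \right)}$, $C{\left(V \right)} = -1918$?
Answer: $\frac{49202}{2877} \approx 17.102$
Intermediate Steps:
$M = \frac{53}{3}$ ($M = \left(- \frac{1}{3}\right) \left(-53\right) = \frac{53}{3} \approx 17.667$)
$I{\left(r \right)} = - \frac{146}{3}$ ($I{\left(r \right)} = -31 - \frac{53}{3} = - \frac{146}{3}$)
$A = - \frac{98404}{3}$ ($A = 674 \left(- \frac{146}{3}\right) = - \frac{98404}{3} \approx -32801.0$)
$\frac{A}{C{\left(-2769 \right)}} = - \frac{98404}{3 \left(-1918\right)} = \left(- \frac{98404}{3}\right) \left(- \frac{1}{1918}\right) = \frac{49202}{2877}$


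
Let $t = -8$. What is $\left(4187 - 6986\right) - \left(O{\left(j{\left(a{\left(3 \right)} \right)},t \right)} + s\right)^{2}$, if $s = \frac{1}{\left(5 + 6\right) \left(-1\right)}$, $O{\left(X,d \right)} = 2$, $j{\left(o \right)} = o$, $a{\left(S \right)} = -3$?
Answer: $- \frac{339120}{121} \approx -2802.6$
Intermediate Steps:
$s = - \frac{1}{11}$ ($s = \frac{1}{11 \left(-1\right)} = \frac{1}{-11} = - \frac{1}{11} \approx -0.090909$)
$\left(4187 - 6986\right) - \left(O{\left(j{\left(a{\left(3 \right)} \right)},t \right)} + s\right)^{2} = \left(4187 - 6986\right) - \left(2 - \frac{1}{11}\right)^{2} = -2799 - \left(\frac{21}{11}\right)^{2} = -2799 - \frac{441}{121} = - \frac{339120}{121}$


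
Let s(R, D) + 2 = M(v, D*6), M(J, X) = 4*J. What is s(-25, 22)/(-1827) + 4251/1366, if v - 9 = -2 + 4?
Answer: 367105/118842 ≈ 3.0890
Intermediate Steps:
v = 11 (v = 9 + (-2 + 4) = 9 + 2 = 11)
s(R, D) = 42 (s(R, D) = -2 + 4*11 = -2 + 44 = 42)
s(-25, 22)/(-1827) + 4251/1366 = 42/(-1827) + 4251/1366 = 42*(-1/1827) + 4251*(1/1366) = -2/87 + 4251/1366 = 367105/118842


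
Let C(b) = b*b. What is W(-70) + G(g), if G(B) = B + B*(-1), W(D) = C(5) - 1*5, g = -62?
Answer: 20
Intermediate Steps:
C(b) = b**2
W(D) = 20 (W(D) = 5**2 - 1*5 = 25 - 5 = 20)
G(B) = 0 (G(B) = B - B = 0)
W(-70) + G(g) = 20 + 0 = 20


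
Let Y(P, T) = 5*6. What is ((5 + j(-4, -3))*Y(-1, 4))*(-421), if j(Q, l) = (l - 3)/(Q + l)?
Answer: -517830/7 ≈ -73976.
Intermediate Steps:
Y(P, T) = 30
j(Q, l) = (-3 + l)/(Q + l)
((5 + j(-4, -3))*Y(-1, 4))*(-421) = ((5 + (-3 - 3)/(-4 - 3))*30)*(-421) = ((5 - 6/(-7))*30)*(-421) = ((5 - ⅐*(-6))*30)*(-421) = ((5 + 6/7)*30)*(-421) = ((41/7)*30)*(-421) = (1230/7)*(-421) = -517830/7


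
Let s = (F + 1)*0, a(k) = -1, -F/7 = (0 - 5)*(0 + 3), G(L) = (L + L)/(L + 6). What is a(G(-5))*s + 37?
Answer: 37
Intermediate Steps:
G(L) = 2*L/(6 + L) (G(L) = (2*L)/(6 + L) = 2*L/(6 + L))
F = 105 (F = -7*(0 - 5)*(0 + 3) = -(-35)*3 = -7*(-15) = 105)
s = 0 (s = (105 + 1)*0 = 106*0 = 0)
a(G(-5))*s + 37 = -1*0 + 37 = 0 + 37 = 37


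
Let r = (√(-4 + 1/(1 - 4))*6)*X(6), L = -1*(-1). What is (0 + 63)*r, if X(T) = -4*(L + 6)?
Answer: -3528*I*√39 ≈ -22032.0*I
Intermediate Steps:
L = 1
X(T) = -28 (X(T) = -4*(1 + 6) = -4*7 = -28)
r = -56*I*√39 (r = (√(-4 + 1/(1 - 4))*6)*(-28) = (√(-4 + 1/(-3))*6)*(-28) = (√(-4 - ⅓)*6)*(-28) = (√(-13/3)*6)*(-28) = ((I*√39/3)*6)*(-28) = (2*I*√39)*(-28) = -56*I*√39 ≈ -349.72*I)
(0 + 63)*r = (0 + 63)*(-56*I*√39) = 63*(-56*I*√39) = -3528*I*√39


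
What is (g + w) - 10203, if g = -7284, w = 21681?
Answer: 4194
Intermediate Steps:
(g + w) - 10203 = (-7284 + 21681) - 10203 = 14397 - 10203 = 4194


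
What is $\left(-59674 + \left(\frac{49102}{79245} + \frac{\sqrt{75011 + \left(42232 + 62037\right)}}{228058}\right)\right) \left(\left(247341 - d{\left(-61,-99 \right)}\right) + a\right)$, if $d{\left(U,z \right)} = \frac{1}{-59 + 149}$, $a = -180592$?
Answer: $- \frac{14203968986680226}{3566025} + \frac{5321 \sqrt{1245}}{1515} \approx -3.9831 \cdot 10^{9}$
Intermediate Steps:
$d{\left(U,z \right)} = \frac{1}{90}$
$\left(-59674 + \left(\frac{49102}{79245} + \frac{\sqrt{75011 + \left(42232 + 62037\right)}}{228058}\right)\right) \left(\left(247341 - d{\left(-61,-99 \right)}\right) + a\right) = \left(-59674 + \left(\frac{49102}{79245} + \frac{\sqrt{75011 + \left(42232 + 62037\right)}}{228058}\right)\right) \left(\left(247341 - \frac{1}{90}\right) - 180592\right) = \left(-59674 + \left(49102 \cdot \frac{1}{79245} + \sqrt{75011 + 104269} \cdot \frac{1}{228058}\right)\right) \left(\left(247341 - \frac{1}{90}\right) - 180592\right) = \left(-59674 + \left(\frac{49102}{79245} + \sqrt{179280} \cdot \frac{1}{228058}\right)\right) \left(\frac{22260689}{90} - 180592\right) = \left(-59674 + \left(\frac{49102}{79245} + 12 \sqrt{1245} \cdot \frac{1}{228058}\right)\right) \frac{6007409}{90} = \left(-59674 + \left(\frac{49102}{79245} + \frac{6 \sqrt{1245}}{114029}\right)\right) \frac{6007409}{90} = \left(- \frac{4728817028}{79245} + \frac{6 \sqrt{1245}}{114029}\right) \frac{6007409}{90} = - \frac{14203968986680226}{3566025} + \frac{5321 \sqrt{1245}}{1515}$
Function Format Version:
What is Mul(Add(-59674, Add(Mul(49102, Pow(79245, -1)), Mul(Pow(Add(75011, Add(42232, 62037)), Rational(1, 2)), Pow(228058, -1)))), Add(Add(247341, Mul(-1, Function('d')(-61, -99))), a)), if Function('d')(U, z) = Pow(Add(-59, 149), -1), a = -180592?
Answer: Add(Rational(-14203968986680226, 3566025), Mul(Rational(5321, 1515), Pow(1245, Rational(1, 2)))) ≈ -3.9831e+9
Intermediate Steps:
Function('d')(U, z) = Rational(1, 90) (Function('d')(U, z) = Pow(90, -1) = Rational(1, 90))
Mul(Add(-59674, Add(Mul(49102, Pow(79245, -1)), Mul(Pow(Add(75011, Add(42232, 62037)), Rational(1, 2)), Pow(228058, -1)))), Add(Add(247341, Mul(-1, Function('d')(-61, -99))), a)) = Mul(Add(-59674, Add(Mul(49102, Pow(79245, -1)), Mul(Pow(Add(75011, Add(42232, 62037)), Rational(1, 2)), Pow(228058, -1)))), Add(Add(247341, Mul(-1, Rational(1, 90))), -180592)) = Mul(Add(-59674, Add(Mul(49102, Rational(1, 79245)), Mul(Pow(Add(75011, 104269), Rational(1, 2)), Rational(1, 228058)))), Add(Add(247341, Rational(-1, 90)), -180592)) = Mul(Add(-59674, Add(Rational(49102, 79245), Mul(Pow(179280, Rational(1, 2)), Rational(1, 228058)))), Add(Rational(22260689, 90), -180592)) = Mul(Add(-59674, Add(Rational(49102, 79245), Mul(Mul(12, Pow(1245, Rational(1, 2))), Rational(1, 228058)))), Rational(6007409, 90)) = Mul(Add(-59674, Add(Rational(49102, 79245), Mul(Rational(6, 114029), Pow(1245, Rational(1, 2))))), Rational(6007409, 90)) = Mul(Add(Rational(-4728817028, 79245), Mul(Rational(6, 114029), Pow(1245, Rational(1, 2)))), Rational(6007409, 90)) = Add(Rational(-14203968986680226, 3566025), Mul(Rational(5321, 1515), Pow(1245, Rational(1, 2))))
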